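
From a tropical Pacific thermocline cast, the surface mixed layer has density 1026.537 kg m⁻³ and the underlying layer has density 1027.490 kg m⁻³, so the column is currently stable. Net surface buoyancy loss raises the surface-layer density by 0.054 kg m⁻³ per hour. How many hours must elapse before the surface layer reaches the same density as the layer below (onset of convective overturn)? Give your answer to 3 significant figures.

17.6 hours

Density deficit of the surface layer: 1027.490 − 1026.537 = 0.953 kg m⁻³.
Required change = 0.953 / 0.054 = 17.6 hours.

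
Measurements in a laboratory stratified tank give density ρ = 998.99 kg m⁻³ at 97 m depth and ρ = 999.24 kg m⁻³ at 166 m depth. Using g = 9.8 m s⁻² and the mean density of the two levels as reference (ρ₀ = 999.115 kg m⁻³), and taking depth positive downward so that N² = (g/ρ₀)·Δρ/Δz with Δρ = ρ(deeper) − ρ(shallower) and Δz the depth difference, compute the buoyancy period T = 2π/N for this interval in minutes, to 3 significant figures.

17.6 min

Δρ = 999.24 − 998.99 = 0.25 kg m⁻³ over Δz = 166 − 97 = 69 m.
N² = (9.8/999.115) × (0.25/69) = 3.5539 × 10⁻⁵ s⁻².
N = √(3.5539 × 10⁻⁵) = 5.9615 × 10⁻³ rad s⁻¹, so T = 2π/N = 1.0540 × 10³ s = 17.567 min ≈ 17.6 min.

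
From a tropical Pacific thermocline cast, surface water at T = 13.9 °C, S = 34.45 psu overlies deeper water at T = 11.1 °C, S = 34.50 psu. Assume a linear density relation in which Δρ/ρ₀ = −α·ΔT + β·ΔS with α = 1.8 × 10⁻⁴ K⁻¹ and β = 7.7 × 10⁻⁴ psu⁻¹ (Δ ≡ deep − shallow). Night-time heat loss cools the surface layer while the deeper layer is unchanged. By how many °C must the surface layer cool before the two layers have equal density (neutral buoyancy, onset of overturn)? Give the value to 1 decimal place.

Neutral buoyancy requires Δρ = 0, i.e. −α(T_deep − T_surf′) + β(S_deep − S_surf) = 0.
T_surf′ = T_deep − (β/α)·ΔS = 11.1 − (7.7 × 10⁻⁴/1.8 × 10⁻⁴)·(+0.05) = 10.886 °C.
Cooling required: 13.9 − (10.886) = 3.014 °C.

3.0 °C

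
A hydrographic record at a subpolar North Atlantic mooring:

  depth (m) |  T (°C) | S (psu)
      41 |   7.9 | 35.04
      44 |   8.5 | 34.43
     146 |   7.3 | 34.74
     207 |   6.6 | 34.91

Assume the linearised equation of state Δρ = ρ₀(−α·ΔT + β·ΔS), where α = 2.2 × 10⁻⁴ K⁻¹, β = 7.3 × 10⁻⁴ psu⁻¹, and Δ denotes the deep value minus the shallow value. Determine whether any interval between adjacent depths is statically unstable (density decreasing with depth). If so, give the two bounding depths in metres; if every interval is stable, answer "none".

41–44 m

Evaluate Δρ/ρ₀ = −αΔT + βΔS across each adjacent pair:
  41–44 m: −αΔT+βΔS = −(2.2 × 10⁻⁴)(+0.6)+(7.3 × 10⁻⁴)(-0.61) = -5.8 × 10⁻⁴ → UNSTABLE
  44–146 m: −αΔT+βΔS = −(2.2 × 10⁻⁴)(-1.2)+(7.3 × 10⁻⁴)(+0.31) = 4.9 × 10⁻⁴ → stable
  146–207 m: −αΔT+βΔS = −(2.2 × 10⁻⁴)(-0.7)+(7.3 × 10⁻⁴)(+0.17) = 2.8 × 10⁻⁴ → stable
The 41–44 m interval has Δρ < 0: lighter water underlies denser water.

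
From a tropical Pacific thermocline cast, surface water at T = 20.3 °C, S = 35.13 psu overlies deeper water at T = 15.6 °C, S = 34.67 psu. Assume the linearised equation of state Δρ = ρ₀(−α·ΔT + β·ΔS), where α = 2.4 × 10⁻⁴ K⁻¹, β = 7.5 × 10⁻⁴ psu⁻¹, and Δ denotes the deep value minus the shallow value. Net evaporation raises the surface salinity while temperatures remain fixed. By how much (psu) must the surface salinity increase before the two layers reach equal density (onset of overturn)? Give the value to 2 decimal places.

1.04 psu

Neutral buoyancy requires −α(T_deep − T_surf) + β(S_deep − S_surf′) = 0.
S_surf′ = S_deep − (α/β)·ΔT = 34.67 − (2.4 × 10⁻⁴/7.5 × 10⁻⁴)·(-4.7) = 36.1740 psu.
Increase required: 36.1740 − 35.13 = 1.0440 psu.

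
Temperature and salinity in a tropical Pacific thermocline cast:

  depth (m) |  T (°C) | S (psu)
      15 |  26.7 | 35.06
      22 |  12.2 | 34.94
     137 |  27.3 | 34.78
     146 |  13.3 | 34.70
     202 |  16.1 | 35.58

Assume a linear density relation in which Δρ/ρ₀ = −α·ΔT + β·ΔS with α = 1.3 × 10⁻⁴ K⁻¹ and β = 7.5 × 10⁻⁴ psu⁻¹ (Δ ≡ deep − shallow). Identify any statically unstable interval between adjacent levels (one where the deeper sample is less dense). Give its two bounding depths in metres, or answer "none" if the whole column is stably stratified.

22–137 m

Evaluate Δρ/ρ₀ = −αΔT + βΔS across each adjacent pair:
  15–22 m: −αΔT+βΔS = −(1.3 × 10⁻⁴)(-14.5)+(7.5 × 10⁻⁴)(-0.12) = 1.8 × 10⁻³ → stable
  22–137 m: −αΔT+βΔS = −(1.3 × 10⁻⁴)(+15.1)+(7.5 × 10⁻⁴)(-0.16) = -2.1 × 10⁻³ → UNSTABLE
  137–146 m: −αΔT+βΔS = −(1.3 × 10⁻⁴)(-14.0)+(7.5 × 10⁻⁴)(-0.08) = 1.8 × 10⁻³ → stable
  146–202 m: −αΔT+βΔS = −(1.3 × 10⁻⁴)(+2.8)+(7.5 × 10⁻⁴)(+0.88) = 3.0 × 10⁻⁴ → stable
The 22–137 m interval has Δρ < 0: lighter water underlies denser water.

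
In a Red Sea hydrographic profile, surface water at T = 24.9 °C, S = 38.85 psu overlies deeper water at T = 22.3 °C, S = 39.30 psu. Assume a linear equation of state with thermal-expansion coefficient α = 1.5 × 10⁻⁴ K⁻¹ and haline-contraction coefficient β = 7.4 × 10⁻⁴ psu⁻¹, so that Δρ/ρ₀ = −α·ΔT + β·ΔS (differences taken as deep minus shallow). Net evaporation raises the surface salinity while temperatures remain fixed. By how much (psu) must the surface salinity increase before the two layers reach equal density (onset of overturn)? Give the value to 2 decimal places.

Neutral buoyancy requires −α(T_deep − T_surf) + β(S_deep − S_surf′) = 0.
S_surf′ = S_deep − (α/β)·ΔT = 39.30 − (1.5 × 10⁻⁴/7.4 × 10⁻⁴)·(-2.6) = 39.8270 psu.
Increase required: 39.8270 − 38.85 = 0.9770 psu.

0.98 psu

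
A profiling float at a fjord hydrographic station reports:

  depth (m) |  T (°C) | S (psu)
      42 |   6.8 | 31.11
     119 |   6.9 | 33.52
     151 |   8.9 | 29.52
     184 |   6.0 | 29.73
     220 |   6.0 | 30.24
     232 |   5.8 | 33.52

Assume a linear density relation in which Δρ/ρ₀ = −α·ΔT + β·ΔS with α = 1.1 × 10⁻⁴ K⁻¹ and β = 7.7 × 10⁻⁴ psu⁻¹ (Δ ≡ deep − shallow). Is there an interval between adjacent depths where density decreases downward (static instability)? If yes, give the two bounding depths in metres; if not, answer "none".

Evaluate Δρ/ρ₀ = −αΔT + βΔS across each adjacent pair:
  42–119 m: −αΔT+βΔS = −(1.1 × 10⁻⁴)(+0.1)+(7.7 × 10⁻⁴)(+2.41) = 1.8 × 10⁻³ → stable
  119–151 m: −αΔT+βΔS = −(1.1 × 10⁻⁴)(+2.0)+(7.7 × 10⁻⁴)(-4.00) = -3.3 × 10⁻³ → UNSTABLE
  151–184 m: −αΔT+βΔS = −(1.1 × 10⁻⁴)(-2.9)+(7.7 × 10⁻⁴)(+0.21) = 4.8 × 10⁻⁴ → stable
  184–220 m: −αΔT+βΔS = −(1.1 × 10⁻⁴)(+0.0)+(7.7 × 10⁻⁴)(+0.51) = 3.9 × 10⁻⁴ → stable
  220–232 m: −αΔT+βΔS = −(1.1 × 10⁻⁴)(-0.2)+(7.7 × 10⁻⁴)(+3.28) = 2.5 × 10⁻³ → stable
The 119–151 m interval has Δρ < 0: lighter water underlies denser water.

119–151 m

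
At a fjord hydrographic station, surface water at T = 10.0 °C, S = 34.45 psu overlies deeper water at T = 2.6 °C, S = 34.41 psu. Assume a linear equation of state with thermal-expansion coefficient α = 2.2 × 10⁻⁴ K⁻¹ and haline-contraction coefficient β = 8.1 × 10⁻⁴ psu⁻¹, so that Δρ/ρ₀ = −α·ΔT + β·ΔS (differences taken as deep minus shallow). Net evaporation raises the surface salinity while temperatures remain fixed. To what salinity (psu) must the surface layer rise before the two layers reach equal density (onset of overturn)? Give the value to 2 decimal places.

36.42 psu

Neutral buoyancy requires −α(T_deep − T_surf) + β(S_deep − S_surf′) = 0.
S_surf′ = S_deep − (α/β)·ΔT = 34.41 − (2.2 × 10⁻⁴/8.1 × 10⁻⁴)·(-7.4) = 36.4199 psu.
Increase required: 36.4199 − 34.45 = 1.9699 psu.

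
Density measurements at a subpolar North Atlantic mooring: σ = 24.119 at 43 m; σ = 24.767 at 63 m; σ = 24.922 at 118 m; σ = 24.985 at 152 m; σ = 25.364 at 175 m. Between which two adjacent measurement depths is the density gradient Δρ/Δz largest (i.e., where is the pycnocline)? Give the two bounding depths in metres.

43–63 m

Compute the density gradient over each adjacent pair:
  43–63 m: Δρ/Δz = 0.648/20 = 0.032 kg m⁻⁴
  63–118 m: Δρ/Δz = 0.155/55 = 2.8 × 10⁻³ kg m⁻⁴
  118–152 m: Δρ/Δz = 0.063/34 = 1.9 × 10⁻³ kg m⁻⁴
  152–175 m: Δρ/Δz = 0.379/23 = 0.016 kg m⁻⁴
The largest gradient is in the 43–63 m interval — the pycnocline.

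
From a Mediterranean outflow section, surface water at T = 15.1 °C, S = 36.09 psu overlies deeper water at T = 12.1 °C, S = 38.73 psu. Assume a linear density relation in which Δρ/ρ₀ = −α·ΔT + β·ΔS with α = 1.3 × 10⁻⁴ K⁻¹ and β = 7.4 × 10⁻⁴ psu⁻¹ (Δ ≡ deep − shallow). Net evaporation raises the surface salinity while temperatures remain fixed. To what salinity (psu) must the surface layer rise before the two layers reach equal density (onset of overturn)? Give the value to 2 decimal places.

Neutral buoyancy requires −α(T_deep − T_surf) + β(S_deep − S_surf′) = 0.
S_surf′ = S_deep − (α/β)·ΔT = 38.73 − (1.3 × 10⁻⁴/7.4 × 10⁻⁴)·(-3.0) = 39.2570 psu.
Increase required: 39.2570 − 36.09 = 3.1670 psu.

39.26 psu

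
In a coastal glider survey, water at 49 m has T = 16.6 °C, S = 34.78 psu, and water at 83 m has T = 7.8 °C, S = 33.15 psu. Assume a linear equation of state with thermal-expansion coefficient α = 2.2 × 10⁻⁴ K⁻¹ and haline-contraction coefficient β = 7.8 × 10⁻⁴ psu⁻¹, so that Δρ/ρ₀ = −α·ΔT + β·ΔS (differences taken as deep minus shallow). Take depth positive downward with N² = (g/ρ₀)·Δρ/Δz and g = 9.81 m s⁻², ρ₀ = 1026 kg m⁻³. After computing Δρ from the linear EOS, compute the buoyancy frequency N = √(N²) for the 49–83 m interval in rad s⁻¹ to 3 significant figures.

ΔT = -8.8 K, ΔS = -1.63 psu (deep − shallow).
Δρ/ρ₀ = −αΔT + βΔS = 1.936 × 10⁻³ − 1.2714 × 10⁻³ = 6.646 × 10⁻⁴, so Δρ ≈ 0.6819 kg m⁻³.
N² = (g/ρ₀)·Δρ/Δz = g·(Δρ/ρ₀)/Δz = 9.81 × 6.646 × 10⁻⁴ / 34 = 1.9176 × 10⁻⁴ s⁻².
N = √(1.9176 × 10⁻⁴) = 0.013848 rad s⁻¹ ≈ 0.0138 rad s⁻¹.

0.0138 rad s⁻¹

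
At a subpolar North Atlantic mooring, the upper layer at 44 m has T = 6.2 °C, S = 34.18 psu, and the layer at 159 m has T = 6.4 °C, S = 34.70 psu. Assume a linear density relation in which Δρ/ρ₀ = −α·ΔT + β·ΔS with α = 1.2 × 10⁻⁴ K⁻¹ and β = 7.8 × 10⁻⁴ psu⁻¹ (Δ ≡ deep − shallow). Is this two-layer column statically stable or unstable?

stable

ΔT = 6.4 − 6.2 = +0.2 K and ΔS = 34.70 − 34.18 = +0.52 psu (deep − shallow).
−αΔT = -2.40 × 10⁻⁵; βΔS = 4.056 × 10⁻⁴; sum Δρ/ρ₀ = 3.816 × 10⁻⁴.
Δρ/ρ₀ > 0, so Δρ > 0: deeper water is denser → statically stable.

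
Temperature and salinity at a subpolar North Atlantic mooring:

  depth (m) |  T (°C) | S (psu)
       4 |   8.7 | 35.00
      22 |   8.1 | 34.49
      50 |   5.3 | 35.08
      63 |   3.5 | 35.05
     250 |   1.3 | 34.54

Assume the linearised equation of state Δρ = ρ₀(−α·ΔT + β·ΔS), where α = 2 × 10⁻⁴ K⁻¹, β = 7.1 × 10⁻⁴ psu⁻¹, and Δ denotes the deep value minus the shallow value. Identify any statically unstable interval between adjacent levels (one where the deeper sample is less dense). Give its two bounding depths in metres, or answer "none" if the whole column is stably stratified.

Evaluate Δρ/ρ₀ = −αΔT + βΔS across each adjacent pair:
  4–22 m: −αΔT+βΔS = −(2 × 10⁻⁴)(-0.6)+(7.1 × 10⁻⁴)(-0.51) = -2.4 × 10⁻⁴ → UNSTABLE
  22–50 m: −αΔT+βΔS = −(2 × 10⁻⁴)(-2.8)+(7.1 × 10⁻⁴)(+0.59) = 9.8 × 10⁻⁴ → stable
  50–63 m: −αΔT+βΔS = −(2 × 10⁻⁴)(-1.8)+(7.1 × 10⁻⁴)(-0.03) = 3.4 × 10⁻⁴ → stable
  63–250 m: −αΔT+βΔS = −(2 × 10⁻⁴)(-2.2)+(7.1 × 10⁻⁴)(-0.51) = 7.8 × 10⁻⁵ → stable
The 4–22 m interval has Δρ < 0: lighter water underlies denser water.

4–22 m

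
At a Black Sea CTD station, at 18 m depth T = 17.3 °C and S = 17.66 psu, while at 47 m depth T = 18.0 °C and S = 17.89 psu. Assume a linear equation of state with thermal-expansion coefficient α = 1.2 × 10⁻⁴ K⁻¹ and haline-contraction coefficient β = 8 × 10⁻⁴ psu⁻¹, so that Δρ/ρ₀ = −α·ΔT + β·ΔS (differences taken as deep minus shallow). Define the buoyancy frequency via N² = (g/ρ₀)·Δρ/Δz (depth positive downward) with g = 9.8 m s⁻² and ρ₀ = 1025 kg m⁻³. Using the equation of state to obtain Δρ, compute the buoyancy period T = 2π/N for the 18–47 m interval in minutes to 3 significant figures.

18.0 min

ΔT = +0.7 K, ΔS = +0.23 psu (deep − shallow).
Δρ/ρ₀ = −αΔT + βΔS = -8.40 × 10⁻⁵ + 1.84 × 10⁻⁴ = 1.00 × 10⁻⁴, so Δρ ≈ 0.1025 kg m⁻³.
N² = (g/ρ₀)·Δρ/Δz = g·(Δρ/ρ₀)/Δz = 9.8 × 1.00 × 10⁻⁴ / 29 = 3.3793 × 10⁻⁵ s⁻².
N = √(3.3793 × 10⁻⁵) = 5.8132 × 10⁻³ rad s⁻¹ → T = 2π/N = 1.0808 × 10³ s = 18.013 min ≈ 18.0 min.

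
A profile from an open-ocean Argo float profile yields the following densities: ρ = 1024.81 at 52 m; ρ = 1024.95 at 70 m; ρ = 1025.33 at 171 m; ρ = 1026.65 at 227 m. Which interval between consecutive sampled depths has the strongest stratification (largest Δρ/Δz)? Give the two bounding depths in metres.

171–227 m

Compute the density gradient over each adjacent pair:
  52–70 m: Δρ/Δz = 0.14/18 = 7.8 × 10⁻³ kg m⁻⁴
  70–171 m: Δρ/Δz = 0.38/101 = 3.8 × 10⁻³ kg m⁻⁴
  171–227 m: Δρ/Δz = 1.32/56 = 0.024 kg m⁻⁴
The largest gradient is in the 171–227 m interval — the pycnocline.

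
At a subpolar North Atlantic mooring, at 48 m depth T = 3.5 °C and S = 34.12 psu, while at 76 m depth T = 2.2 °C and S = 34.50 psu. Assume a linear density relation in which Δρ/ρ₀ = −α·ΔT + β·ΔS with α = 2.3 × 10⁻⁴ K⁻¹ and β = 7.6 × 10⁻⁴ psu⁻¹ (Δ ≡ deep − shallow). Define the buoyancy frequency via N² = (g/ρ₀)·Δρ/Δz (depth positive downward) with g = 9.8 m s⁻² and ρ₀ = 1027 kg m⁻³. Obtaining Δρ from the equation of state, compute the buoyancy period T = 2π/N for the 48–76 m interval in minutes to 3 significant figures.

ΔT = -1.3 K, ΔS = +0.38 psu (deep − shallow).
Δρ/ρ₀ = −αΔT + βΔS = 2.99 × 10⁻⁴ + 2.888 × 10⁻⁴ = 5.878 × 10⁻⁴, so Δρ ≈ 0.6037 kg m⁻³.
N² = (g/ρ₀)·Δρ/Δz = g·(Δρ/ρ₀)/Δz = 9.8 × 5.878 × 10⁻⁴ / 28 = 2.0573 × 10⁻⁴ s⁻².
N = √(2.0573 × 10⁻⁴) = 0.014343 rad s⁻¹ → T = 2π/N = 438.07 s = 7.3012 min ≈ 7.30 min.

7.30 min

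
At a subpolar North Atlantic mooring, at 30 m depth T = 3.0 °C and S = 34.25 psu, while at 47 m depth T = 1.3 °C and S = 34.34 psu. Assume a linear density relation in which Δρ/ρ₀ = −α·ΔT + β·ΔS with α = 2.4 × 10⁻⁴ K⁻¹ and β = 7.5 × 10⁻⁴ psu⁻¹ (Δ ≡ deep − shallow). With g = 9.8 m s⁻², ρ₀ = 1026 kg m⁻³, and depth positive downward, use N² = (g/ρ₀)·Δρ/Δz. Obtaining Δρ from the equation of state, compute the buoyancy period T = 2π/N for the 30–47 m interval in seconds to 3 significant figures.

ΔT = -1.7 K, ΔS = +0.09 psu (deep − shallow).
Δρ/ρ₀ = −αΔT + βΔS = 4.08 × 10⁻⁴ + 6.75 × 10⁻⁵ = 4.755 × 10⁻⁴, so Δρ ≈ 0.4879 kg m⁻³.
N² = (g/ρ₀)·Δρ/Δz = g·(Δρ/ρ₀)/Δz = 9.8 × 4.755 × 10⁻⁴ / 17 = 2.7411 × 10⁻⁴ s⁻².
N = √(2.7411 × 10⁻⁴) = 0.016556 rad s⁻¹ → T = 2π/N = 379.51 s ≈ 380 s.

380 s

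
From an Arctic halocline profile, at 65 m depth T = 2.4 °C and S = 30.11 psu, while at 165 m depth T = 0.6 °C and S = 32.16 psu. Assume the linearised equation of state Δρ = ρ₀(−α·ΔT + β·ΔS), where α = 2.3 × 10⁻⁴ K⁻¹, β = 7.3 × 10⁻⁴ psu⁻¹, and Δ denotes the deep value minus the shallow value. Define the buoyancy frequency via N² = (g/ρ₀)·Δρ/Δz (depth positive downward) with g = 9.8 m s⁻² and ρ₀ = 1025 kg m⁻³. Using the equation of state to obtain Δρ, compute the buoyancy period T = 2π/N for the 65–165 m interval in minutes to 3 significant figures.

7.65 min

ΔT = -1.8 K, ΔS = +2.05 psu (deep − shallow).
Δρ/ρ₀ = −αΔT + βΔS = 4.14 × 10⁻⁴ + 1.4965 × 10⁻³ = 1.9105 × 10⁻³, so Δρ ≈ 1.958 kg m⁻³.
N² = (g/ρ₀)·Δρ/Δz = g·(Δρ/ρ₀)/Δz = 9.8 × 1.9105 × 10⁻³ / 100 = 1.8723 × 10⁻⁴ s⁻².
N = √(1.8723 × 10⁻⁴) = 0.013683 rad s⁻¹ → T = 2π/N = 459.20 s = 7.6533 min ≈ 7.65 min.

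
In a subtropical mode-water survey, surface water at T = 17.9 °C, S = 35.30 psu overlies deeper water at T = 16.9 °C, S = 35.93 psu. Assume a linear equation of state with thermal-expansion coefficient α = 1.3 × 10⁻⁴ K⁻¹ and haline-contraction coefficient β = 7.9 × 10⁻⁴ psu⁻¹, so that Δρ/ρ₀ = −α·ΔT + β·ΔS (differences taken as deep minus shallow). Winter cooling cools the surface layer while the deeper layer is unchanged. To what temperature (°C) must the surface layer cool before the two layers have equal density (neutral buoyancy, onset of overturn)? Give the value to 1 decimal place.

Neutral buoyancy requires Δρ = 0, i.e. −α(T_deep − T_surf′) + β(S_deep − S_surf) = 0.
T_surf′ = T_deep − (β/α)·ΔS = 16.9 − (7.9 × 10⁻⁴/1.3 × 10⁻⁴)·(+0.63) = 13.072 °C.
Cooling required: 17.9 − (13.072) = 4.828 °C.

13.1 °C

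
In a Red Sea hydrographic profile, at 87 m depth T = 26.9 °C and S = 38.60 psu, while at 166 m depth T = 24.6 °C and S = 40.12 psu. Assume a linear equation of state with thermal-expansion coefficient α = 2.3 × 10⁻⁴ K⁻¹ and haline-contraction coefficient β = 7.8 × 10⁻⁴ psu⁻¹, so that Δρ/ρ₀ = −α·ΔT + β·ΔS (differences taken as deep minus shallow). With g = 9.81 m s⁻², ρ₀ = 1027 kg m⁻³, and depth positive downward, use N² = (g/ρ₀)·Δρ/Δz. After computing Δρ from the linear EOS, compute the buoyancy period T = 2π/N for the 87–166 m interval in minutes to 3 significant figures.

7.18 min

ΔT = -2.3 K, ΔS = +1.52 psu (deep − shallow).
Δρ/ρ₀ = −αΔT + βΔS = 5.29 × 10⁻⁴ + 1.1856 × 10⁻³ = 1.7146 × 10⁻³, so Δρ ≈ 1.761 kg m⁻³.
N² = (g/ρ₀)·Δρ/Δz = g·(Δρ/ρ₀)/Δz = 9.81 × 1.7146 × 10⁻³ / 79 = 2.1291 × 10⁻⁴ s⁻².
N = √(2.1291 × 10⁻⁴) = 0.014591 rad s⁻¹ → T = 2π/N = 430.62 s = 7.1770 min ≈ 7.18 min.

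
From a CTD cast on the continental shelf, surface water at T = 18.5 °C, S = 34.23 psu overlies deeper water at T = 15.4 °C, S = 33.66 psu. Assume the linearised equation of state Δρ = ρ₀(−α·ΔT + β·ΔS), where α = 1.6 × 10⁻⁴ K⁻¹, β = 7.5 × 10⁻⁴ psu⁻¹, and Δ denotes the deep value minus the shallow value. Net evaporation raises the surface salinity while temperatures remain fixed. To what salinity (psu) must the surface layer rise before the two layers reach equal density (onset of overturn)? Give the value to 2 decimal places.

34.32 psu

Neutral buoyancy requires −α(T_deep − T_surf) + β(S_deep − S_surf′) = 0.
S_surf′ = S_deep − (α/β)·ΔT = 33.66 − (1.6 × 10⁻⁴/7.5 × 10⁻⁴)·(-3.1) = 34.3213 psu.
Increase required: 34.3213 − 34.23 = 0.0913 psu.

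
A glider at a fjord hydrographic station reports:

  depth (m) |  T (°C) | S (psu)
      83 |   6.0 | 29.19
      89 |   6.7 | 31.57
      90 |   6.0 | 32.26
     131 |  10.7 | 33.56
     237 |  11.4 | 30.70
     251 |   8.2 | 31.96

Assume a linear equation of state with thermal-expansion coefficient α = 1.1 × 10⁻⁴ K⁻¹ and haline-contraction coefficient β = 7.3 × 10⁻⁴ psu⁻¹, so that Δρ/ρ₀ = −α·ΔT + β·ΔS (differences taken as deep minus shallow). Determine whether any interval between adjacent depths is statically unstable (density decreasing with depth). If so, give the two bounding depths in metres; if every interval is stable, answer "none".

Evaluate Δρ/ρ₀ = −αΔT + βΔS across each adjacent pair:
  83–89 m: −αΔT+βΔS = −(1.1 × 10⁻⁴)(+0.7)+(7.3 × 10⁻⁴)(+2.38) = 1.7 × 10⁻³ → stable
  89–90 m: −αΔT+βΔS = −(1.1 × 10⁻⁴)(-0.7)+(7.3 × 10⁻⁴)(+0.69) = 5.8 × 10⁻⁴ → stable
  90–131 m: −αΔT+βΔS = −(1.1 × 10⁻⁴)(+4.7)+(7.3 × 10⁻⁴)(+1.30) = 4.3 × 10⁻⁴ → stable
  131–237 m: −αΔT+βΔS = −(1.1 × 10⁻⁴)(+0.7)+(7.3 × 10⁻⁴)(-2.86) = -2.2 × 10⁻³ → UNSTABLE
  237–251 m: −αΔT+βΔS = −(1.1 × 10⁻⁴)(-3.2)+(7.3 × 10⁻⁴)(+1.26) = 1.3 × 10⁻³ → stable
The 131–237 m interval has Δρ < 0: lighter water underlies denser water.

131–237 m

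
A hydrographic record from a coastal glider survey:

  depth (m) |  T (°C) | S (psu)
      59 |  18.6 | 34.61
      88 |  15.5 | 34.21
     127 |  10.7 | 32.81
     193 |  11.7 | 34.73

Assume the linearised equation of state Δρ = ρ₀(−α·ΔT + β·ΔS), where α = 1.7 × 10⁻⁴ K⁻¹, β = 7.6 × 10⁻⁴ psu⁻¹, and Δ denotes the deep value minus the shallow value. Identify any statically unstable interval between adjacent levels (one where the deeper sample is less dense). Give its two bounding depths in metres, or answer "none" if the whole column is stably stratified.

Evaluate Δρ/ρ₀ = −αΔT + βΔS across each adjacent pair:
  59–88 m: −αΔT+βΔS = −(1.7 × 10⁻⁴)(-3.1)+(7.6 × 10⁻⁴)(-0.40) = 2.2 × 10⁻⁴ → stable
  88–127 m: −αΔT+βΔS = −(1.7 × 10⁻⁴)(-4.8)+(7.6 × 10⁻⁴)(-1.40) = -2.5 × 10⁻⁴ → UNSTABLE
  127–193 m: −αΔT+βΔS = −(1.7 × 10⁻⁴)(+1.0)+(7.6 × 10⁻⁴)(+1.92) = 1.3 × 10⁻³ → stable
The 88–127 m interval has Δρ < 0: lighter water underlies denser water.

88–127 m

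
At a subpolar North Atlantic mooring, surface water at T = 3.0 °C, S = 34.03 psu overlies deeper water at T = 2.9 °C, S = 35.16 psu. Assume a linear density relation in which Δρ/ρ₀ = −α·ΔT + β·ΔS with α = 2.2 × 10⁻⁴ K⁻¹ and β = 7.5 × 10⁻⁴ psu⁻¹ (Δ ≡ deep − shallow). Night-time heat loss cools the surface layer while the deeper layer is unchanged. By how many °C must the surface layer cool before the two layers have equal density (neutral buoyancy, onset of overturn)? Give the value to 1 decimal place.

4.0 °C

Neutral buoyancy requires Δρ = 0, i.e. −α(T_deep − T_surf′) + β(S_deep − S_surf) = 0.
T_surf′ = T_deep − (β/α)·ΔS = 2.9 − (7.5 × 10⁻⁴/2.2 × 10⁻⁴)·(+1.13) = -0.952 °C.
Cooling required: 3.0 − (-0.952) = 3.952 °C.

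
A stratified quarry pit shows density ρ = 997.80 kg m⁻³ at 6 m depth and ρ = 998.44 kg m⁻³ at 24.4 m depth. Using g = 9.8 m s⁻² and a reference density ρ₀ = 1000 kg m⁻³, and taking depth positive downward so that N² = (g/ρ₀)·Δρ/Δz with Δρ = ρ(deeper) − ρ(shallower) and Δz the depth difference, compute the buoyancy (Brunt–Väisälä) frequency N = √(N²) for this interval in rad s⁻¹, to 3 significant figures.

Δρ = 998.44 − 997.80 = 0.64 kg m⁻³ over Δz = 24.4 − 6 = 18.4 m.
N² = (9.8/1000) × (0.64/18.4) = 3.4087 × 10⁻⁴ s⁻².
N = √(3.4087 × 10⁻⁴) = 0.018463 rad s⁻¹ ≈ 0.0185 rad s⁻¹.

0.0185 rad s⁻¹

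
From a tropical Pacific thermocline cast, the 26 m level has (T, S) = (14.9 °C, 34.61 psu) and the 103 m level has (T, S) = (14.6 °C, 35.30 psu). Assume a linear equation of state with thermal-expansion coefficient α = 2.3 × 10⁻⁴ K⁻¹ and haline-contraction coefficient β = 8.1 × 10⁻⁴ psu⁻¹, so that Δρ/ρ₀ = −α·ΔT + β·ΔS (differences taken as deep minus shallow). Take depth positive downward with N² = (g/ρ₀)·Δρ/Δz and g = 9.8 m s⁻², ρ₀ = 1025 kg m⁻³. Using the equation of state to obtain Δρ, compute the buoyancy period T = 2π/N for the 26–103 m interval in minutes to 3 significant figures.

11.7 min

ΔT = -0.3 K, ΔS = +0.69 psu (deep − shallow).
Δρ/ρ₀ = −αΔT + βΔS = 6.90 × 10⁻⁵ + 5.589 × 10⁻⁴ = 6.279 × 10⁻⁴, so Δρ ≈ 0.6436 kg m⁻³.
N² = (g/ρ₀)·Δρ/Δz = g·(Δρ/ρ₀)/Δz = 9.8 × 6.279 × 10⁻⁴ / 77 = 7.9915 × 10⁻⁵ s⁻².
N = √(7.9915 × 10⁻⁵) = 8.9395 × 10⁻³ rad s⁻¹ → T = 2π/N = 702.86 s = 11.714 min ≈ 11.7 min.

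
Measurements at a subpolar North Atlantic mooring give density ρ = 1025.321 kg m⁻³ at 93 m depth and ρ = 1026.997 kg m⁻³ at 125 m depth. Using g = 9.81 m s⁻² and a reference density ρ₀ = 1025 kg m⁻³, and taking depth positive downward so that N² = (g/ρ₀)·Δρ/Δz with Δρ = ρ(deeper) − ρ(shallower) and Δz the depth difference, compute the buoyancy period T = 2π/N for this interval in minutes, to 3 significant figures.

Δρ = 1026.997 − 1025.321 = 1.676 kg m⁻³ over Δz = 125 − 93 = 32 m.
N² = (9.81/1025) × (1.676/32) = 5.0127 × 10⁻⁴ s⁻².
N = √(5.0127 × 10⁻⁴) = 0.022389 rad s⁻¹, so T = 2π/N = 280.64 s = 4.6773 min ≈ 4.68 min.

4.68 min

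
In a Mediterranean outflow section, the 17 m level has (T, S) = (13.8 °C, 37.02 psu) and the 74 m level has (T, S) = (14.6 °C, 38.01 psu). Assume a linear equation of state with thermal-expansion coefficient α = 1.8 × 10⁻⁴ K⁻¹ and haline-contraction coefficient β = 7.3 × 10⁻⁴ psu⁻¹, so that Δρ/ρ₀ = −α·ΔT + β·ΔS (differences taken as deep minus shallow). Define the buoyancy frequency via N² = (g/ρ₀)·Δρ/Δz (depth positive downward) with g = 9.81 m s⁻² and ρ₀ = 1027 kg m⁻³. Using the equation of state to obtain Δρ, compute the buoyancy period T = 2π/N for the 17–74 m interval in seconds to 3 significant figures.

ΔT = +0.8 K, ΔS = +0.99 psu (deep − shallow).
Δρ/ρ₀ = −αΔT + βΔS = -1.44 × 10⁻⁴ + 7.227 × 10⁻⁴ = 5.787 × 10⁻⁴, so Δρ ≈ 0.5943 kg m⁻³.
N² = (g/ρ₀)·Δρ/Δz = g·(Δρ/ρ₀)/Δz = 9.81 × 5.787 × 10⁻⁴ / 57 = 9.9597 × 10⁻⁵ s⁻².
N = √(9.9597 × 10⁻⁵) = 9.9798 × 10⁻³ rad s⁻¹ → T = 2π/N = 629.59 s ≈ 630 s.

630 s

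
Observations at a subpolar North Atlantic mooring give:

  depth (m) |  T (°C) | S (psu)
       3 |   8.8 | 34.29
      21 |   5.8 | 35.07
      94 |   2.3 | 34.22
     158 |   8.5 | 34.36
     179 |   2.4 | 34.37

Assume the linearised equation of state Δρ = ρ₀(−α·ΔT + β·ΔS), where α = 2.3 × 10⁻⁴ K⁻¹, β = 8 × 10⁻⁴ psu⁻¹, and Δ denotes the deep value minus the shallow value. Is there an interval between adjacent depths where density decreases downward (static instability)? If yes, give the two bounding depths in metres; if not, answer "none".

Evaluate Δρ/ρ₀ = −αΔT + βΔS across each adjacent pair:
  3–21 m: −αΔT+βΔS = −(2.3 × 10⁻⁴)(-3.0)+(8 × 10⁻⁴)(+0.78) = 1.3 × 10⁻³ → stable
  21–94 m: −αΔT+βΔS = −(2.3 × 10⁻⁴)(-3.5)+(8 × 10⁻⁴)(-0.85) = 1.3 × 10⁻⁴ → stable
  94–158 m: −αΔT+βΔS = −(2.3 × 10⁻⁴)(+6.2)+(8 × 10⁻⁴)(+0.14) = -1.3 × 10⁻³ → UNSTABLE
  158–179 m: −αΔT+βΔS = −(2.3 × 10⁻⁴)(-6.1)+(8 × 10⁻⁴)(+0.01) = 1.4 × 10⁻³ → stable
The 94–158 m interval has Δρ < 0: lighter water underlies denser water.

94–158 m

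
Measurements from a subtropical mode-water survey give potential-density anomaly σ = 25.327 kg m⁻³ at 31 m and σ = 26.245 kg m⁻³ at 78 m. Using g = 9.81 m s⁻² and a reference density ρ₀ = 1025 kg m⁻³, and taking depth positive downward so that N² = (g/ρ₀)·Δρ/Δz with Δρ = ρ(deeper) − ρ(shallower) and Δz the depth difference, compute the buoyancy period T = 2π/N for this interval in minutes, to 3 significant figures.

Δρ = 1026.245 − 1025.327 = 0.918 kg m⁻³ over Δz = 78 − 31 = 47 m.
N² = (9.81/1025) × (0.918/47) = 1.8693 × 10⁻⁴ s⁻².
N = √(1.8693 × 10⁻⁴) = 0.013672 rad s⁻¹, so T = 2π/N = 459.57 s = 7.6595 min ≈ 7.66 min.

7.66 min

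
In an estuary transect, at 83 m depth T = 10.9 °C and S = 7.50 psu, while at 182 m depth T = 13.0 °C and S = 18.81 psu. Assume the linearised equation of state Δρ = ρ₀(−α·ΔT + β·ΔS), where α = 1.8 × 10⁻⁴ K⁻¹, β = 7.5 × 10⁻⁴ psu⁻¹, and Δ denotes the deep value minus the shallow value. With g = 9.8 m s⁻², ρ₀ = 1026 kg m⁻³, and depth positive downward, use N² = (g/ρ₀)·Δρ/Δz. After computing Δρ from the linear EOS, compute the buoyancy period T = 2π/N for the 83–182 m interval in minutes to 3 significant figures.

3.70 min

ΔT = +2.1 K, ΔS = +11.31 psu (deep − shallow).
Δρ/ρ₀ = −αΔT + βΔS = -3.78 × 10⁻⁴ + 8.4825 × 10⁻³ = 8.1045 × 10⁻³, so Δρ ≈ 8.315 kg m⁻³.
N² = (g/ρ₀)·Δρ/Δz = g·(Δρ/ρ₀)/Δz = 9.8 × 8.1045 × 10⁻³ / 99 = 8.0226 × 10⁻⁴ s⁻².
N = √(8.0226 × 10⁻⁴) = 0.028324 rad s⁻¹ → T = 2π/N = 221.83 s = 3.6972 min ≈ 3.70 min.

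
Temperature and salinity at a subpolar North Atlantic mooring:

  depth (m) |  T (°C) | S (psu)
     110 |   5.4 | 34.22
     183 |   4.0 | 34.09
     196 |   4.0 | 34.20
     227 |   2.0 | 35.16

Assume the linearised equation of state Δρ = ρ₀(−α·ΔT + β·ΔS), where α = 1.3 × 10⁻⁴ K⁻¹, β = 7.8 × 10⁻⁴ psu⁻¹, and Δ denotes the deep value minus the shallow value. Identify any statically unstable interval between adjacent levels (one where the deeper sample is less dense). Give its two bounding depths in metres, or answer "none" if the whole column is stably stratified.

none

Evaluate Δρ/ρ₀ = −αΔT + βΔS across each adjacent pair:
  110–183 m: −αΔT+βΔS = −(1.3 × 10⁻⁴)(-1.4)+(7.8 × 10⁻⁴)(-0.13) = 8.1 × 10⁻⁵ → stable
  183–196 m: −αΔT+βΔS = −(1.3 × 10⁻⁴)(+0.0)+(7.8 × 10⁻⁴)(+0.11) = 8.6 × 10⁻⁵ → stable
  196–227 m: −αΔT+βΔS = −(1.3 × 10⁻⁴)(-2.0)+(7.8 × 10⁻⁴)(+0.96) = 1.0 × 10⁻³ → stable
Every interval has Δρ > 0: the column is stably stratified throughout.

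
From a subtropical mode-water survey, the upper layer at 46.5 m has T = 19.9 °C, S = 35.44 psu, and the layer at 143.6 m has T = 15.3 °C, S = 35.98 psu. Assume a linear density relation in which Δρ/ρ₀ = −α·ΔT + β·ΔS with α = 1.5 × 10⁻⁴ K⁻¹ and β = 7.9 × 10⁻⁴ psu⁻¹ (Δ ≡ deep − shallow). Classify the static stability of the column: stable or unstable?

stable

ΔT = 15.3 − 19.9 = -4.6 K and ΔS = 35.98 − 35.44 = +0.54 psu (deep − shallow).
−αΔT = 6.90 × 10⁻⁴; βΔS = 4.266 × 10⁻⁴; sum Δρ/ρ₀ = 1.1166 × 10⁻³.
Δρ/ρ₀ > 0, so Δρ > 0: deeper water is denser → statically stable.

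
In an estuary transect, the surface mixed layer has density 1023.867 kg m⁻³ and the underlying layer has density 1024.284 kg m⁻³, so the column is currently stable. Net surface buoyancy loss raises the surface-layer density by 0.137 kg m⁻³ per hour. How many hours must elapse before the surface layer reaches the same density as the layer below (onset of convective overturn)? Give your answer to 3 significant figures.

Density deficit of the surface layer: 1024.284 − 1023.867 = 0.417 kg m⁻³.
Required change = 0.417 / 0.137 = 3.04 hours.

3.04 hours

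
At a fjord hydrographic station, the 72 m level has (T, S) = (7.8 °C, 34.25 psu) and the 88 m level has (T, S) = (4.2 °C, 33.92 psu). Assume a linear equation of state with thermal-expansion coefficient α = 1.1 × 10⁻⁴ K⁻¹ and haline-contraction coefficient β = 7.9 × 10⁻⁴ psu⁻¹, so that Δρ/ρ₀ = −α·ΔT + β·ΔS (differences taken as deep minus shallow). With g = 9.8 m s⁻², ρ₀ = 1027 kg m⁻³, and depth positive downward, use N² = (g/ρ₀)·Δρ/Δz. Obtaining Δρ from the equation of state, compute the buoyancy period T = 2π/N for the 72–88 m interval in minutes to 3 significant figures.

11.5 min

ΔT = -3.6 K, ΔS = -0.33 psu (deep − shallow).
Δρ/ρ₀ = −αΔT + βΔS = 3.96 × 10⁻⁴ − 2.607 × 10⁻⁴ = 1.353 × 10⁻⁴, so Δρ ≈ 0.1390 kg m⁻³.
N² = (g/ρ₀)·Δρ/Δz = g·(Δρ/ρ₀)/Δz = 9.8 × 1.353 × 10⁻⁴ / 16 = 8.2871 × 10⁻⁵ s⁻².
N = √(8.2871 × 10⁻⁵) = 9.1034 × 10⁻³ rad s⁻¹ → T = 2π/N = 690.20 s = 11.503 min ≈ 11.5 min.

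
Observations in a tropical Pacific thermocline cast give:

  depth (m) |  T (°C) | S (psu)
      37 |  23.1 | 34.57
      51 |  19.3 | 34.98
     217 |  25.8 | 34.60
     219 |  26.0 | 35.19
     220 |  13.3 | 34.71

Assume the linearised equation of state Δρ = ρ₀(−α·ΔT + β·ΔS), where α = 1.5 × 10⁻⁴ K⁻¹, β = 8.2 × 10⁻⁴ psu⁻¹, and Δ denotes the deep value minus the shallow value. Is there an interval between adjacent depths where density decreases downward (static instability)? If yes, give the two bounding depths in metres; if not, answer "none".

Evaluate Δρ/ρ₀ = −αΔT + βΔS across each adjacent pair:
  37–51 m: −αΔT+βΔS = −(1.5 × 10⁻⁴)(-3.8)+(8.2 × 10⁻⁴)(+0.41) = 9.1 × 10⁻⁴ → stable
  51–217 m: −αΔT+βΔS = −(1.5 × 10⁻⁴)(+6.5)+(8.2 × 10⁻⁴)(-0.38) = -1.3 × 10⁻³ → UNSTABLE
  217–219 m: −αΔT+βΔS = −(1.5 × 10⁻⁴)(+0.2)+(8.2 × 10⁻⁴)(+0.59) = 4.5 × 10⁻⁴ → stable
  219–220 m: −αΔT+βΔS = −(1.5 × 10⁻⁴)(-12.7)+(8.2 × 10⁻⁴)(-0.48) = 1.5 × 10⁻³ → stable
The 51–217 m interval has Δρ < 0: lighter water underlies denser water.

51–217 m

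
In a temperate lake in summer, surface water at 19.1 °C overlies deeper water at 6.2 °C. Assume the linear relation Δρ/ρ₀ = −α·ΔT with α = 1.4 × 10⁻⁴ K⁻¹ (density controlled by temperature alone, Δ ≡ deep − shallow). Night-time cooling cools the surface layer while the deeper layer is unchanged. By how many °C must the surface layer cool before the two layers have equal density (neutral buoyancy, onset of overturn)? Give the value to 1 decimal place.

12.9 °C

With temperature the only control, equal density requires T_surf′ = T_deep.
T_surf′ = 6.2 °C.
Cooling required: 19.1 − 6.2 = 12.9 °C.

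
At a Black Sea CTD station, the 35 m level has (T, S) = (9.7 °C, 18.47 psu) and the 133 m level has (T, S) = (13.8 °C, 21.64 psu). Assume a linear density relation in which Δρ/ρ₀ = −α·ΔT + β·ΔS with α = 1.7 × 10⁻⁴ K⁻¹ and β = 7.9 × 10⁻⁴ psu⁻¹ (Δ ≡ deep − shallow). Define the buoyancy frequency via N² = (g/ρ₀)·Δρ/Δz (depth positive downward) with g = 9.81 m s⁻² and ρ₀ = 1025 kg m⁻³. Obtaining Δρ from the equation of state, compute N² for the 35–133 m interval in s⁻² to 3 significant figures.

1.81 × 10⁻⁴ s⁻²

ΔT = +4.1 K, ΔS = +3.17 psu (deep − shallow).
Δρ/ρ₀ = −αΔT + βΔS = -6.97 × 10⁻⁴ + 2.5043 × 10⁻³ = 1.8073 × 10⁻³, so Δρ ≈ 1.852 kg m⁻³.
N² = (g/ρ₀)·Δρ/Δz = g·(Δρ/ρ₀)/Δz = 9.81 × 1.8073 × 10⁻³ / 98 = 1.8091 × 10⁻⁴ s⁻² ≈ 1.81 × 10⁻⁴ s⁻².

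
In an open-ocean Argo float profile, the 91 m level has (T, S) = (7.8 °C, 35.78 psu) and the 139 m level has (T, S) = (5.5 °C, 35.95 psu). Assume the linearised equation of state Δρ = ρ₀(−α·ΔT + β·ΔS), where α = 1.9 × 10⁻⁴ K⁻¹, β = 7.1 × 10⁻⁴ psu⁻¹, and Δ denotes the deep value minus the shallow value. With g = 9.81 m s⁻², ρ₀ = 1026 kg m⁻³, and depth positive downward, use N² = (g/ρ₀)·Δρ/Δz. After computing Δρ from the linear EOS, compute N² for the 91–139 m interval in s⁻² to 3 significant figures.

1.14 × 10⁻⁴ s⁻²

ΔT = -2.3 K, ΔS = +0.17 psu (deep − shallow).
Δρ/ρ₀ = −αΔT + βΔS = 4.37 × 10⁻⁴ + 1.207 × 10⁻⁴ = 5.577 × 10⁻⁴, so Δρ ≈ 0.5722 kg m⁻³.
N² = (g/ρ₀)·Δρ/Δz = g·(Δρ/ρ₀)/Δz = 9.81 × 5.577 × 10⁻⁴ / 48 = 1.1398 × 10⁻⁴ s⁻² ≈ 1.14 × 10⁻⁴ s⁻².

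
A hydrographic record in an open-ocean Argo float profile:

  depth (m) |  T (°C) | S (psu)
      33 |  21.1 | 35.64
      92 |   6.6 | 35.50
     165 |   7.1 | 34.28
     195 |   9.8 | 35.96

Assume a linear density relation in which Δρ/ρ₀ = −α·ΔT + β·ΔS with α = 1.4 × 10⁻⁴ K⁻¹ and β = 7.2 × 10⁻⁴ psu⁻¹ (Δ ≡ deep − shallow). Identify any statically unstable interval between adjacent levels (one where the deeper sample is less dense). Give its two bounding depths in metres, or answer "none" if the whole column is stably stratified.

Evaluate Δρ/ρ₀ = −αΔT + βΔS across each adjacent pair:
  33–92 m: −αΔT+βΔS = −(1.4 × 10⁻⁴)(-14.5)+(7.2 × 10⁻⁴)(-0.14) = 1.9 × 10⁻³ → stable
  92–165 m: −αΔT+βΔS = −(1.4 × 10⁻⁴)(+0.5)+(7.2 × 10⁻⁴)(-1.22) = -9.5 × 10⁻⁴ → UNSTABLE
  165–195 m: −αΔT+βΔS = −(1.4 × 10⁻⁴)(+2.7)+(7.2 × 10⁻⁴)(+1.68) = 8.3 × 10⁻⁴ → stable
The 92–165 m interval has Δρ < 0: lighter water underlies denser water.

92–165 m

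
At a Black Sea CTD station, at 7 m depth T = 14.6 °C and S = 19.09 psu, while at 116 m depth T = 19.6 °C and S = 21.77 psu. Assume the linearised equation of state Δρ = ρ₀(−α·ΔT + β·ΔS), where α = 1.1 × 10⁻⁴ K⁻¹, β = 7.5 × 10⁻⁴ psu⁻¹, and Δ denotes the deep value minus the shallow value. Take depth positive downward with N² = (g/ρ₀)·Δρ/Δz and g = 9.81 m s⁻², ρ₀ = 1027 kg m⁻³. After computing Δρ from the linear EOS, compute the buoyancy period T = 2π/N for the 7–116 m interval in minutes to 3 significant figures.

9.14 min

ΔT = +5.0 K, ΔS = +2.68 psu (deep − shallow).
Δρ/ρ₀ = −αΔT + βΔS = -5.50 × 10⁻⁴ + 2.01 × 10⁻³ = 1.46 × 10⁻³, so Δρ ≈ 1.499 kg m⁻³.
N² = (g/ρ₀)·Δρ/Δz = g·(Δρ/ρ₀)/Δz = 9.81 × 1.46 × 10⁻³ / 109 = 1.3140 × 10⁻⁴ s⁻².
N = √(1.3140 × 10⁻⁴) = 0.011463 rad s⁻¹ → T = 2π/N = 548.13 s = 9.1355 min ≈ 9.14 min.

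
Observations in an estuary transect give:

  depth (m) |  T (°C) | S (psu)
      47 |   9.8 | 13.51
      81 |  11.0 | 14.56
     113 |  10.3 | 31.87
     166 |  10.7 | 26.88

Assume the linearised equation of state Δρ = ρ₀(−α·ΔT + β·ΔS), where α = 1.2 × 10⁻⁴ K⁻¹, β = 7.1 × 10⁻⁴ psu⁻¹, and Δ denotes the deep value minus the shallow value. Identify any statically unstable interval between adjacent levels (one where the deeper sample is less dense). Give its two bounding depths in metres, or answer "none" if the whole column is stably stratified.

113–166 m

Evaluate Δρ/ρ₀ = −αΔT + βΔS across each adjacent pair:
  47–81 m: −αΔT+βΔS = −(1.2 × 10⁻⁴)(+1.2)+(7.1 × 10⁻⁴)(+1.05) = 6.0 × 10⁻⁴ → stable
  81–113 m: −αΔT+βΔS = −(1.2 × 10⁻⁴)(-0.7)+(7.1 × 10⁻⁴)(+17.31) = 0.012 → stable
  113–166 m: −αΔT+βΔS = −(1.2 × 10⁻⁴)(+0.4)+(7.1 × 10⁻⁴)(-4.99) = -3.6 × 10⁻³ → UNSTABLE
The 113–166 m interval has Δρ < 0: lighter water underlies denser water.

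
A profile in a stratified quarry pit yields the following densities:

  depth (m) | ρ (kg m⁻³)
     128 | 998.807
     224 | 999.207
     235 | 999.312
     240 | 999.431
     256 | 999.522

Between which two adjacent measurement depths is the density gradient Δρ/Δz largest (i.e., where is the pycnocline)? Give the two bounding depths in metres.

Compute the density gradient over each adjacent pair:
  128–224 m: Δρ/Δz = 0.400/96 = 4.2 × 10⁻³ kg m⁻⁴
  224–235 m: Δρ/Δz = 0.105/11 = 9.5 × 10⁻³ kg m⁻⁴
  235–240 m: Δρ/Δz = 0.119/5 = 0.024 kg m⁻⁴
  240–256 m: Δρ/Δz = 0.091/16 = 5.7 × 10⁻³ kg m⁻⁴
The largest gradient is in the 235–240 m interval — the pycnocline.

235–240 m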